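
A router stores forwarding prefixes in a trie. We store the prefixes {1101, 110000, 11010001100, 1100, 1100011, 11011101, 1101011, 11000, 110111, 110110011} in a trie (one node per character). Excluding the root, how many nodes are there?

Count nodes per top-level branch (shared prefixes stored once):
  '1'-branch (1100, 11000, 110000, 1100011, 1101, 11010001100, 1101011, 110110011, 110111, 11011101): 26 nodes
Sum: 26

26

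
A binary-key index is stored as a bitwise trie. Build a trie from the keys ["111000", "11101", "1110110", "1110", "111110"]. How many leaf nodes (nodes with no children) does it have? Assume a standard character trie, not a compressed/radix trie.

3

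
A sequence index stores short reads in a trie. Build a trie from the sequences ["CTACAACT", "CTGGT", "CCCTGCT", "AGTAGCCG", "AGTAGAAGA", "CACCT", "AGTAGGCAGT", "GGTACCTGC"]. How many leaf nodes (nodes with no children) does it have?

A leaf is a node with no children — equivalently, the end of a word that is not a proper prefix of any other stored word.
Those words: "AGTAGAAGA", "AGTAGCCG", "AGTAGGCAGT", "CACCT", "CCCTGCT", "CTACAACT", "CTGGT", "GGTACCTGC"
Leaf count: 8

8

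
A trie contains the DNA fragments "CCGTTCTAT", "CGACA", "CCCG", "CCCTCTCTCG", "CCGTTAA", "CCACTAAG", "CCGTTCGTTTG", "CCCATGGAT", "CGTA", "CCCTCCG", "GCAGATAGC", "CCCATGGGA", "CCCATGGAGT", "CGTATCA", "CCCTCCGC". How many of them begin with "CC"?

11

Walk to "CC"; the words in its subtree are exactly those with that prefix.
Words under "CC": CCACTAAG, CCCATGGAGT, CCCATGGAT, CCCATGGGA, CCCG, CCCTCCG, CCCTCCGC, CCCTCTCTCG, CCGTTAA, CCGTTCGTTTG, CCGTTCTAT
Count: 11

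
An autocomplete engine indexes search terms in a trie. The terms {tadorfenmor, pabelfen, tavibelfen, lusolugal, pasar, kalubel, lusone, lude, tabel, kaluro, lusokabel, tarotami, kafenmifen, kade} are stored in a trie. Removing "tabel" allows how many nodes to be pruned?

3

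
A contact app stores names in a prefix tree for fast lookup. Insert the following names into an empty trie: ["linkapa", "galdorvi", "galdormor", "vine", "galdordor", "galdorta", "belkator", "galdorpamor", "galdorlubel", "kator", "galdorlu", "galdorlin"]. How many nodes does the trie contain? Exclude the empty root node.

52

Count nodes per top-level branch (shared prefixes stored once):
  'b'-branch (belkator): 8 nodes
  'g'-branch (galdordor, galdorlin, galdorlu, galdorlubel, galdormor, galdorpamor, galdorta, galdorvi): 28 nodes
  'k'-branch (kator): 5 nodes
  'l'-branch (linkapa): 7 nodes
  'v'-branch (vine): 4 nodes
Sum: 52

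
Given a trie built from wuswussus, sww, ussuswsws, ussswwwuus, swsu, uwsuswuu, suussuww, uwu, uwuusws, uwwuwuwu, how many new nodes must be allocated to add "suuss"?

0

Every character of "suuss" already lies on an existing path (it is a prefix of some stored word).
No new nodes are needed: 0.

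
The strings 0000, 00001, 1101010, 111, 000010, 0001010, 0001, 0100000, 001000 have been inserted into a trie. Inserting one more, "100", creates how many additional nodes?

The longest prefix of "100" already in the trie is "1" (length 1).
New nodes needed: |"100"| − 1 = 3 − 1 = 2.

2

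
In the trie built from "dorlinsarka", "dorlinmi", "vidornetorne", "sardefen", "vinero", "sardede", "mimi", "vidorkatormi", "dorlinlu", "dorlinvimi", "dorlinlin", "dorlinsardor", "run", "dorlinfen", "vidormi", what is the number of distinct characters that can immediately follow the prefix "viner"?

Walk "viner" from the root, arriving at one node.
Characters that immediately follow "viner" among the stored strings: {o}.
That node has 1 child edge.

1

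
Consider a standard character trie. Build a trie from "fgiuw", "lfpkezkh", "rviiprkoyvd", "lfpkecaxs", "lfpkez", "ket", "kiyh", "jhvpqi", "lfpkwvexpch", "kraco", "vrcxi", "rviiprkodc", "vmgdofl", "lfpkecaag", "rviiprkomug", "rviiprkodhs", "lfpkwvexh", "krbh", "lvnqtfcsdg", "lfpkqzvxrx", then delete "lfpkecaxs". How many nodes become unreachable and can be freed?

2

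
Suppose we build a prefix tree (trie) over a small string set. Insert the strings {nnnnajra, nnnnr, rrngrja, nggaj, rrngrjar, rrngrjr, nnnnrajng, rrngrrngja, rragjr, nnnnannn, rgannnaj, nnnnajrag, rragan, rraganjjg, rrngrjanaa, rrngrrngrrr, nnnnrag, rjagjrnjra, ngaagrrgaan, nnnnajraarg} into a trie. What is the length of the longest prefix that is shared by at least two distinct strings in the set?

8

The deepest shared node is where two words last agree before diverging.
e.g. "nnnnajra" and "nnnnajraarg" share the prefix "nnnnajra" of length 8; no pair shares a longer one.
Longest shared-prefix length: 8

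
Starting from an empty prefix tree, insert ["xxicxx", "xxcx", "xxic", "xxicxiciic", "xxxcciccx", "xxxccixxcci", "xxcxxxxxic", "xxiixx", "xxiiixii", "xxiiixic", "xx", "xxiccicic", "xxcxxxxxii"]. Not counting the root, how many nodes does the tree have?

45

For each word, the new-node count is its length minus the longest prefix already in the trie:
  "xxicxx" → 6 new (x, x, i, c, x, x)
  "xxcx" → prefix "xx" already present; 2 new (c, x)
  "xxic" → prefix "xxic" already present; 0 new (none)
  "xxicxiciic" → prefix "xxicx" already present; 5 new (i, c, i, i, c)
  "xxxcciccx" → prefix "xx" already present; 7 new (x, c, c, i, c, c, x)
  "xxxccixxcci" → prefix "xxxcci" already present; 5 new (x, x, c, c, i)
  "xxcxxxxxic" → prefix "xxcx" already present; 6 new (x, x, x, x, i, c)
  "xxiixx" → prefix "xxi" already present; 3 new (i, x, x)
  "xxiiixii" → prefix "xxii" already present; 4 new (i, x, i, i)
  "xxiiixic" → prefix "xxiiixi" already present; 1 new (c)
  "xx" → prefix "xx" already present; 0 new (none)
  "xxiccicic" → prefix "xxic" already present; 5 new (c, i, c, i, c)
  "xxcxxxxxii" → prefix "xxcxxxxxi" already present; 1 new (i)
Total nodes = 6 + 2 + 0 + 5 + 7 + 5 + 6 + 3 + 4 + 1 + 0 + 5 + 1 = 45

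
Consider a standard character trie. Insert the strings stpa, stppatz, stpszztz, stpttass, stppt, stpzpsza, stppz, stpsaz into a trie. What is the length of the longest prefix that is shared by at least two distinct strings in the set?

4

The deepest shared node is where two words last agree before diverging.
"stppatz" and "stppt" agree on "stpp" (4 characters) before diverging; nothing deeper is shared.
Longest shared-prefix length: 4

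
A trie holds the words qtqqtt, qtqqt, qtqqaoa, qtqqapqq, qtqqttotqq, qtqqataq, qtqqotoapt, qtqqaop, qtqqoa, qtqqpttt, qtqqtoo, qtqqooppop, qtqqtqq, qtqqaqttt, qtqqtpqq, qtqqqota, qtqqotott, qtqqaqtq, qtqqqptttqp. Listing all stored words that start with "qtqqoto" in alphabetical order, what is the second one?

qtqqotott

DFS of the "qtqqoto" subtree visits, in order: "qtqqotoapt", "qtqqotott"
The 2nd is qtqqotott.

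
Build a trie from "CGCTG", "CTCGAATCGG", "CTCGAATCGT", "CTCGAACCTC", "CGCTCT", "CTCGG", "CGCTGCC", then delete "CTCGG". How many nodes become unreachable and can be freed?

A node on "CTCGG"'s path can go only if nothing else ends at it or branches off below it.
The suffix "G" (1 node) is used only by "CTCGG"; the node for "CTCG" still has the child "A", so pruning stops there.
Nodes removed: 1

1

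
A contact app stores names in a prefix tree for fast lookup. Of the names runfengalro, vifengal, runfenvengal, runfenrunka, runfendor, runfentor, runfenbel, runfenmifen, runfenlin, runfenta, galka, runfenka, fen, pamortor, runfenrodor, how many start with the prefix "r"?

11

Filter for entries beginning with "r":
Matches: "runfenbel", "runfendor", "runfengalro", "runfenka", "runfenlin", "runfenmifen", "runfenrodor", "runfenrunka", "runfenta", "runfentor", "runfenvengal"
Count: 11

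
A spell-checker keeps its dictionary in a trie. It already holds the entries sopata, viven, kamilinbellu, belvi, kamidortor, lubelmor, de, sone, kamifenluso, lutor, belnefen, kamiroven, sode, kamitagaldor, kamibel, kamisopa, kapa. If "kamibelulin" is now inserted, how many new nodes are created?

4

The longest prefix of "kamibelulin" already in the trie is "kamibel" (length 7).
New nodes needed: |"kamibelulin"| − 7 = 11 − 7 = 4.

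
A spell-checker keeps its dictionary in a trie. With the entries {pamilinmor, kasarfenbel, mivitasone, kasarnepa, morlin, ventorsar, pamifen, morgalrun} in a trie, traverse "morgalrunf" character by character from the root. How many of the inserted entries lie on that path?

Walk "morgalrunf" from the root; an end-of-word marker is hit whenever a stored word is a prefix of "morgalrunf".
Prefixes of the query that are stored words: "morgalrun"
Count: 1

1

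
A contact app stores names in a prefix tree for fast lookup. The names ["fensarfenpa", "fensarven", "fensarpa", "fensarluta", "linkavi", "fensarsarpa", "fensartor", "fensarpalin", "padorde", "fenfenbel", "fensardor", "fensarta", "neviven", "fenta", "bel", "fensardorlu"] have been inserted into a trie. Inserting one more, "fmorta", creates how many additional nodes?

5

"f" is already a path in the trie; the remaining "morta" must be added.
So 6 − 1 = 5 new nodes.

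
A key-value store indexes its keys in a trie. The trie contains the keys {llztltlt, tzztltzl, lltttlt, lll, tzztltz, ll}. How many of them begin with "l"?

Filter for entries beginning with "l":
Words under "l": ll, lll, lltttlt, llztltlt
Count: 4

4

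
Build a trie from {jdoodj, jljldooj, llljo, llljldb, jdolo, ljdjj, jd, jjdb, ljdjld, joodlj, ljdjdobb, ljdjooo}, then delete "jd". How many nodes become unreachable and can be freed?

0

Walk "jd" from the leaf back toward the root, removing each node that no remaining word uses.
Every node on "jd" is still needed (e.g. by "jdoodj"), so nothing is freed.
Nodes removed: 0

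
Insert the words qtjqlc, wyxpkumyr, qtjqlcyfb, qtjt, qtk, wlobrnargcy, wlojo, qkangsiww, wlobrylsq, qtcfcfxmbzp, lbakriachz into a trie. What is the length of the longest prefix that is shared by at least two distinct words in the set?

Look for the deepest trie node that still has at least two words in its subtree.
"qtjqlc" and "qtjqlcyfb" agree on "qtjqlc" (6 characters) before diverging; nothing deeper is shared.
Longest shared-prefix length: 6

6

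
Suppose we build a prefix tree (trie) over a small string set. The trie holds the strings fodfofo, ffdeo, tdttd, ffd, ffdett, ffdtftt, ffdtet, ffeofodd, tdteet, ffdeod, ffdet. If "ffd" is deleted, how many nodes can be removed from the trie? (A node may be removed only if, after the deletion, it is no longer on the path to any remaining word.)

0

A node on "ffd"'s path can go only if nothing else ends at it or branches off below it.
Every node on "ffd" is still needed (e.g. by "ffdeo"), so nothing is freed.
Nodes removed: 0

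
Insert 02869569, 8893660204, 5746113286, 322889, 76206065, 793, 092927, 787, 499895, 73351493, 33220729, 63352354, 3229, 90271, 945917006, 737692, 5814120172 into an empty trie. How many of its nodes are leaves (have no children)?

17

A leaf is a node with no children — equivalently, the end of a word that is not a proper prefix of any other stored word.
Those words: "02869569", "092927", "322889", "3229", "33220729", "499895", "5746113286", "5814120172", "63352354", "73351493", "737692", "76206065", "787", "793", "8893660204", "90271", "945917006"
Leaf count: 17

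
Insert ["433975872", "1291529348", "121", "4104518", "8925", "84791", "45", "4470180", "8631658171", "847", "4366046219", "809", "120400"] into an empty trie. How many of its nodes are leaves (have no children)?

12

A leaf is a node with no children — equivalently, the end of a word that is not a proper prefix of any other stored word.
Those words: "120400", "121", "1291529348", "4104518", "433975872", "4366046219", "4470180", "45", "809", "84791", "8631658171", "8925"
Leaf count: 12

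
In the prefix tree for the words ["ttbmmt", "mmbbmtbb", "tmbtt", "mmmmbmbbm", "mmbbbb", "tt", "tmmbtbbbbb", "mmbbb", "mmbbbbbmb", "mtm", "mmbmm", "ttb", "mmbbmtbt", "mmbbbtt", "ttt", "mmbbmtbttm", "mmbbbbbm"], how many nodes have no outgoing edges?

Leaves are exactly the stored words that no other stored word extends.
Those words: "mmbbbbbmb", "mmbbbtt", "mmbbmtbb", "mmbbmtbttm", "mmbmm", "mmmmbmbbm", "mtm", "tmbtt", "tmmbtbbbbb", "ttbmmt", "ttt"
Leaf count: 11

11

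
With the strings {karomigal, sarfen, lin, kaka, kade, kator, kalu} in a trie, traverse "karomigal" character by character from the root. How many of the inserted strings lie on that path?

1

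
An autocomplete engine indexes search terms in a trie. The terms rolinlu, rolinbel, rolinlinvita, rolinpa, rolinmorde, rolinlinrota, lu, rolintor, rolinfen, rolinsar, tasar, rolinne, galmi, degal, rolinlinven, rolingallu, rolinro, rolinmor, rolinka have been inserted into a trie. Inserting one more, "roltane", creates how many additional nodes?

4

Walking "roltane" from the root, the first 3 characters ("rol") follow existing edges; "t" is the first miss.
So 7 − 3 = 4 new nodes.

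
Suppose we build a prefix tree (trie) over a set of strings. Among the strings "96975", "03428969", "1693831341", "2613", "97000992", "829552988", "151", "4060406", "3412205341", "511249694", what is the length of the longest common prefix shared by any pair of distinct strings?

1

Equivalently: take the maximum, over all pairs, of their longest common prefix length.
"151" and "1693831341" agree on "1" (1 characters) before diverging; nothing deeper is shared.
Longest shared-prefix length: 1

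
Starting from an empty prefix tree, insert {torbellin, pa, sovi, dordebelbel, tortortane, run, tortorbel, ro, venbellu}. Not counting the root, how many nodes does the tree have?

48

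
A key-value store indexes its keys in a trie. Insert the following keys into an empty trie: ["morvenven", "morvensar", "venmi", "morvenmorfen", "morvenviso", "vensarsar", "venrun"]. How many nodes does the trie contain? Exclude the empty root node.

35

Count nodes per top-level branch (shared prefixes stored once):
  'm'-branch (morvenmorfen, morvensar, morvenven, morvenviso): 21 nodes
  'v'-branch (venmi, venrun, vensarsar): 14 nodes
Sum: 35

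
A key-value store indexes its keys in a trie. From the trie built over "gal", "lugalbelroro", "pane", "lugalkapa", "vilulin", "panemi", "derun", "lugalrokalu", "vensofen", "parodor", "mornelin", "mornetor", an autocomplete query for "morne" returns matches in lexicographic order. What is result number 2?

mornetor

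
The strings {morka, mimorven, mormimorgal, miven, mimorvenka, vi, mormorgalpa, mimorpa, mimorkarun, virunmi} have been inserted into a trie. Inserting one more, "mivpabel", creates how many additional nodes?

Walking "mivpabel" from the root, the first 3 characters ("miv") follow existing edges; "p" is the first miss.
New nodes needed: |"mivpabel"| − 3 = 8 − 3 = 5.

5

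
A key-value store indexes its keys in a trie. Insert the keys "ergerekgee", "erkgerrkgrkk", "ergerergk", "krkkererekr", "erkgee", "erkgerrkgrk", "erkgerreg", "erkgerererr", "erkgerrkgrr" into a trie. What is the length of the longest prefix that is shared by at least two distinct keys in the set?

Equivalently: take the maximum, over all pairs, of their longest common prefix length.
e.g. "erkgerrkgrk" and "erkgerrkgrkk" share the prefix "erkgerrkgrk" of length 11; no pair shares a longer one.
Longest shared-prefix length: 11

11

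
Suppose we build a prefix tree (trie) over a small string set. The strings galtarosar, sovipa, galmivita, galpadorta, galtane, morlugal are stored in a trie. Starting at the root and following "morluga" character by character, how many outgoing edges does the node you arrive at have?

1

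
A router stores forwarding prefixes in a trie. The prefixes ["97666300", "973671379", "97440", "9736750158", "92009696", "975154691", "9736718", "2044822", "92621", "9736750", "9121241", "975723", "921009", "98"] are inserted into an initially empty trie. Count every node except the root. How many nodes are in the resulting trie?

For each word, the new-node count is its length minus the longest prefix already in the trie:
  "97666300" → 8 new (9, 7, 6, 6, 6, 3, 0, 0)
  "973671379" → prefix "97" already present; 7 new (3, 6, 7, 1, 3, 7, 9)
  "97440" → prefix "97" already present; 3 new (4, 4, 0)
  "9736750158" → prefix "97367" already present; 5 new (5, 0, 1, 5, 8)
  "92009696" → prefix "9" already present; 7 new (2, 0, 0, 9, 6, 9, 6)
  "975154691" → prefix "97" already present; 7 new (5, 1, 5, 4, 6, 9, 1)
  "9736718" → prefix "973671" already present; 1 new (8)
  "2044822" → 7 new (2, 0, 4, 4, 8, 2, 2)
  "92621" → prefix "92" already present; 3 new (6, 2, 1)
  "9736750" → prefix "9736750" already present; 0 new (none)
  "9121241" → prefix "9" already present; 6 new (1, 2, 1, 2, 4, 1)
  "975723" → prefix "975" already present; 3 new (7, 2, 3)
  "921009" → prefix "92" already present; 4 new (1, 0, 0, 9)
  "98" → prefix "9" already present; 1 new (8)
Total nodes = 8 + 7 + 3 + 5 + 7 + 7 + 1 + 7 + 3 + 0 + 6 + 3 + 4 + 1 = 62

62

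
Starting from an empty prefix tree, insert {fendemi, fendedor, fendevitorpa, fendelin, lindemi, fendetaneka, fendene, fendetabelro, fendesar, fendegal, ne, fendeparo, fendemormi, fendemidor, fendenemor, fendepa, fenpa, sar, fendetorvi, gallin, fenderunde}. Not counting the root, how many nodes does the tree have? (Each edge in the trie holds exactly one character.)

For each word, the new-node count is its length minus the longest prefix already in the trie:
  "fendemi" → 7 new (f, e, n, d, e, m, i)
  "fendedor" → prefix "fende" already present; 3 new (d, o, r)
  "fendevitorpa" → prefix "fende" already present; 7 new (v, i, t, o, r, p, a)
  "fendelin" → prefix "fende" already present; 3 new (l, i, n)
  "lindemi" → 7 new (l, i, n, d, e, m, i)
  "fendetaneka" → prefix "fende" already present; 6 new (t, a, n, e, k, a)
  "fendene" → prefix "fende" already present; 2 new (n, e)
  "fendetabelro" → prefix "fendeta" already present; 5 new (b, e, l, r, o)
  "fendesar" → prefix "fende" already present; 3 new (s, a, r)
  "fendegal" → prefix "fende" already present; 3 new (g, a, l)
  "ne" → 2 new (n, e)
  "fendeparo" → prefix "fende" already present; 4 new (p, a, r, o)
  "fendemormi" → prefix "fendem" already present; 4 new (o, r, m, i)
  "fendemidor" → prefix "fendemi" already present; 3 new (d, o, r)
  "fendenemor" → prefix "fendene" already present; 3 new (m, o, r)
  "fendepa" → prefix "fendepa" already present; 0 new (none)
  "fenpa" → prefix "fen" already present; 2 new (p, a)
  "sar" → 3 new (s, a, r)
  "fendetorvi" → prefix "fendet" already present; 4 new (o, r, v, i)
  "gallin" → 6 new (g, a, l, l, i, n)
  "fenderunde" → prefix "fende" already present; 5 new (r, u, n, d, e)
Total nodes = 7 + 3 + 7 + 3 + 7 + 6 + 2 + 5 + 3 + 3 + 2 + 4 + 4 + 3 + 3 + 0 + 2 + 3 + 4 + 6 + 5 = 82

82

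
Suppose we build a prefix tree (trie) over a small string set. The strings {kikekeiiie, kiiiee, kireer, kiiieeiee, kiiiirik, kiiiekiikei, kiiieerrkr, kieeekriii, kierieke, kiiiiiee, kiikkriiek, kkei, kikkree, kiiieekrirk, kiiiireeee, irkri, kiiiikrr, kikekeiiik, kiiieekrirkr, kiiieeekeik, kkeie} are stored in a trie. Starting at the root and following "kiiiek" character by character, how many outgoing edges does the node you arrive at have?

1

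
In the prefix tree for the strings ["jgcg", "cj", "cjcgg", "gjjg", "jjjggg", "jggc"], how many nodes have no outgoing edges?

5

Leaves are exactly the stored words that no other stored word extends.
Those words: "cjcgg", "gjjg", "jgcg", "jggc", "jjjggg"
Leaf count: 5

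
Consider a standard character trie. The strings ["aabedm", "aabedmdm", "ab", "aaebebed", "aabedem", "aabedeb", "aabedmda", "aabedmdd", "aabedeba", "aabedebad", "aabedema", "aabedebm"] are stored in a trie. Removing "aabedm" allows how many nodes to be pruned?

Walk "aabedm" from the leaf back toward the root, removing each node that no remaining word uses.
Every node on "aabedm" is still needed (e.g. by "aabedmdm"), so nothing is freed.
Nodes removed: 0

0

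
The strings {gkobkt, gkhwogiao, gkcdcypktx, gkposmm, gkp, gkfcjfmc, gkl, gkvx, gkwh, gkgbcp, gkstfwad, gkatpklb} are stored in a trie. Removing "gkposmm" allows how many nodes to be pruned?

4

Walk "gkposmm" from the leaf back toward the root, removing each node that no remaining word uses.
The suffix "osmm" (4 nodes) is used only by "gkposmm"; "gkp" is itself a stored word, so pruning stops there.
Nodes removed: 4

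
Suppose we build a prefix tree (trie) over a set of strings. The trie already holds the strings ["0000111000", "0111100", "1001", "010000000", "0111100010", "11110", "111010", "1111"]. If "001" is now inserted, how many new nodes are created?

"00" is already a path in the trie; the remaining "1" must be added.
So 3 − 2 = 1 new nodes.

1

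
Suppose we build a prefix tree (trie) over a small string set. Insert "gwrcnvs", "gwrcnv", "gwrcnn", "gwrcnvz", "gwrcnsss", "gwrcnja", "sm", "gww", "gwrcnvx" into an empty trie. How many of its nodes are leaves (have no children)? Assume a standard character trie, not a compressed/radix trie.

8

A leaf is a node with no children — equivalently, the end of a word that is not a proper prefix of any other stored word.
Those words: "gwrcnja", "gwrcnn", "gwrcnsss", "gwrcnvs", "gwrcnvx", "gwrcnvz", "gww", "sm"
Leaf count: 8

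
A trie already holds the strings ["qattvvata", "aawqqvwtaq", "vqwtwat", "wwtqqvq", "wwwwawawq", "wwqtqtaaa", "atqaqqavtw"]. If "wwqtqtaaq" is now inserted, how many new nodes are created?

Walking "wwqtqtaaq" from the root, the first 8 characters ("wwqtqtaa") follow existing edges; "q" is the first miss.
Each of the 1 remaining characters creates one node.

1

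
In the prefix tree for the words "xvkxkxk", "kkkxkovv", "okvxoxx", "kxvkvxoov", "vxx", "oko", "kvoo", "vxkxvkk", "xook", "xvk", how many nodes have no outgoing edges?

A leaf is a node with no children — equivalently, the end of a word that is not a proper prefix of any other stored word.
Those words: "kkkxkovv", "kvoo", "kxvkvxoov", "oko", "okvxoxx", "vxkxvkk", "vxx", "xook", "xvkxkxk"
Leaf count: 9

9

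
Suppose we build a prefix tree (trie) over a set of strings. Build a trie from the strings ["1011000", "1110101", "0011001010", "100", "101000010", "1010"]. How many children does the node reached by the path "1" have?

The children of the "1" node are the distinct next characters among strings starting with "1".
Characters that immediately follow "1" among the stored strings: {0, 1}.
That node has 2 child edges.

2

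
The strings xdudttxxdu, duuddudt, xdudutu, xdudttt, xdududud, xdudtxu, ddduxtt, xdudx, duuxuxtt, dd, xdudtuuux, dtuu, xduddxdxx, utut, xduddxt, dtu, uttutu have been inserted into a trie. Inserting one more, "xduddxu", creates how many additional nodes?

1

Walking "xduddxu" from the root, the first 6 characters ("xduddx") follow existing edges; "u" is the first miss.
Each of the 1 remaining characters creates one node.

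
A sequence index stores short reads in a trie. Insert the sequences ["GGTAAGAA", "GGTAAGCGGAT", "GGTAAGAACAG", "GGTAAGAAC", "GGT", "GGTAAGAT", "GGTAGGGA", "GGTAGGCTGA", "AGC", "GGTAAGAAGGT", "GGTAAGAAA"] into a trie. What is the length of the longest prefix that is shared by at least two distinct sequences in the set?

The deepest shared node is where two words last agree before diverging.
e.g. "GGTAAGAAC" and "GGTAAGAACAG" share the prefix "GGTAAGAAC" of length 9; no pair shares a longer one.
Longest shared-prefix length: 9

9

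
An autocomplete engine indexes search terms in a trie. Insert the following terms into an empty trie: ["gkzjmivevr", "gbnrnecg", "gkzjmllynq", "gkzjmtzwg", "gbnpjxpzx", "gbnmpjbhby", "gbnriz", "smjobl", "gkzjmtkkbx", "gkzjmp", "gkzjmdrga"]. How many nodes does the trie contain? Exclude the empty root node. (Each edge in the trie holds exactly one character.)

Trace insertions, counting only characters that open a new branch:
  "gkzjmivevr" → 10 new (g, k, z, j, m, i, v, e, v, r)
  "gbnrnecg" → prefix "g" already present; 7 new (b, n, r, n, e, c, g)
  "gkzjmllynq" → prefix "gkzjm" already present; 5 new (l, l, y, n, q)
  "gkzjmtzwg" → prefix "gkzjm" already present; 4 new (t, z, w, g)
  "gbnpjxpzx" → prefix "gbn" already present; 6 new (p, j, x, p, z, x)
  "gbnmpjbhby" → prefix "gbn" already present; 7 new (m, p, j, b, h, b, y)
  "gbnriz" → prefix "gbnr" already present; 2 new (i, z)
  "smjobl" → 6 new (s, m, j, o, b, l)
  "gkzjmtkkbx" → prefix "gkzjmt" already present; 4 new (k, k, b, x)
  "gkzjmp" → prefix "gkzjm" already present; 1 new (p)
  "gkzjmdrga" → prefix "gkzjm" already present; 4 new (d, r, g, a)
Total nodes = 10 + 7 + 5 + 4 + 6 + 7 + 2 + 6 + 4 + 1 + 4 = 56

56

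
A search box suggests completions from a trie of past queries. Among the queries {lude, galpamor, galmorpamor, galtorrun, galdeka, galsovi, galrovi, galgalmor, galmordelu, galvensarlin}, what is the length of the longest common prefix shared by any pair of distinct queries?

Look for the deepest trie node that still has at least two words in its subtree.
e.g. "galmordelu" and "galmorpamor" share the prefix "galmor" of length 6; no pair shares a longer one.
Longest shared-prefix length: 6

6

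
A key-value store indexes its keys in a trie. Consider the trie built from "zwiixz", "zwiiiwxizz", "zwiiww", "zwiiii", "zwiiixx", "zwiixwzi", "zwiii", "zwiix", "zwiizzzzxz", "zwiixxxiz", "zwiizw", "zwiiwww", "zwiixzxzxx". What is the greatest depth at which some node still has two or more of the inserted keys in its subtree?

6

Look for the deepest trie node that still has at least two words in its subtree.
"zwiiww" and "zwiiwww" agree on "zwiiww" (6 characters) before diverging; nothing deeper is shared.
Longest shared-prefix length: 6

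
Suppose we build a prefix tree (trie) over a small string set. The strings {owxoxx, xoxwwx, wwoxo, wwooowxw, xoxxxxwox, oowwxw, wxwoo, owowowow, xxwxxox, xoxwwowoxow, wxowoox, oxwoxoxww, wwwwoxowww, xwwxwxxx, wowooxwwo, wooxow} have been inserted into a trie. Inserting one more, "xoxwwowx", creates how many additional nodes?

1

The longest prefix of "xoxwwowx" already in the trie is "xoxwwow" (length 7).
Each of the 1 remaining characters creates one node.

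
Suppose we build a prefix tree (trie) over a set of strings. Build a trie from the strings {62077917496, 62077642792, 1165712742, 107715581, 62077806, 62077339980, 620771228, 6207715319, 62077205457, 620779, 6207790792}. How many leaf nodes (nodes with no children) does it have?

10

Leaves are exactly the stored words that no other stored word extends.
Those words: "107715581", "1165712742", "620771228", "6207715319", "62077205457", "62077339980", "62077642792", "62077806", "6207790792", "62077917496"
Leaf count: 10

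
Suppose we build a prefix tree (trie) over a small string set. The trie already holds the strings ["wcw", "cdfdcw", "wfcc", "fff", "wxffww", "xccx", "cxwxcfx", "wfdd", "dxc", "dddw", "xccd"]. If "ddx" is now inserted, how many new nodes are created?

1

"dd" is already a path in the trie; the remaining "x" must be added.
Each of the 1 remaining characters creates one node.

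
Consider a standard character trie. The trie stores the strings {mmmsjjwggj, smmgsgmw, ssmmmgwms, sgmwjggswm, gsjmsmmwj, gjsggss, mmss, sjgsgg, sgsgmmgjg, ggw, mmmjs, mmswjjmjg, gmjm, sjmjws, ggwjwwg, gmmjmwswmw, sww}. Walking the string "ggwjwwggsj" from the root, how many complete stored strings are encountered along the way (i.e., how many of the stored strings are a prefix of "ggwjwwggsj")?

2

Traverse "ggwjwwggsj" character by character; count nodes along the way that are marked as word ends.
Prefixes of the query that are stored words: "ggw", "ggwjwwg"
Count: 2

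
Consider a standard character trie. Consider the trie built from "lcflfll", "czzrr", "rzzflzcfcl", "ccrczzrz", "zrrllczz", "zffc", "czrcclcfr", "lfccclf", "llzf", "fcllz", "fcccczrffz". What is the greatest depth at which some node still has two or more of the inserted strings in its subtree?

2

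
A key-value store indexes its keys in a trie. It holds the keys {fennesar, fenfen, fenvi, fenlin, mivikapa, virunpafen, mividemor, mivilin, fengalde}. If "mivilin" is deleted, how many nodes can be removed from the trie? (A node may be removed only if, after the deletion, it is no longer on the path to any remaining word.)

3

Walk "mivilin" from the leaf back toward the root, removing each node that no remaining word uses.
The suffix "lin" (3 nodes) is used only by "mivilin"; the node for "mivi" still has the child "k", so pruning stops there.
Nodes removed: 3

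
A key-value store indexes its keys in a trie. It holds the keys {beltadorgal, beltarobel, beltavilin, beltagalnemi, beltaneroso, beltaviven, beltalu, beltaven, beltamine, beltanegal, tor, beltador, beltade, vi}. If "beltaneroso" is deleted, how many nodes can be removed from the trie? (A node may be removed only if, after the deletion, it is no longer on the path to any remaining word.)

4

After clearing the end-marker at "beltaneroso", prune upward until reaching a node still needed by another word.
The suffix "roso" (4 nodes) is used only by "beltaneroso"; the node for "beltane" still has the child "g", so pruning stops there.
Nodes removed: 4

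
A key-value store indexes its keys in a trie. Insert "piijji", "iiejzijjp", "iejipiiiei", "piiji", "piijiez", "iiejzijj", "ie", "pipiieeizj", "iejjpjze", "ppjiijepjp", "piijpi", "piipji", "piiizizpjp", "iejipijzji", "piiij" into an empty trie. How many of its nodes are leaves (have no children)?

A leaf is a node with no children — equivalently, the end of a word that is not a proper prefix of any other stored word.
Those words: "iejipiiiei", "iejipijzji", "iejjpjze", "iiejzijjp", "piiij", "piiizizpjp", "piijiez", "piijji", "piijpi", "piipji", "pipiieeizj", "ppjiijepjp"
Leaf count: 12

12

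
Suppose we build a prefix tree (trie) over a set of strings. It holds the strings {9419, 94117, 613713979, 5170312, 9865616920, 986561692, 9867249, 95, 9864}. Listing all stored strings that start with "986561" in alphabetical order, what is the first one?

986561692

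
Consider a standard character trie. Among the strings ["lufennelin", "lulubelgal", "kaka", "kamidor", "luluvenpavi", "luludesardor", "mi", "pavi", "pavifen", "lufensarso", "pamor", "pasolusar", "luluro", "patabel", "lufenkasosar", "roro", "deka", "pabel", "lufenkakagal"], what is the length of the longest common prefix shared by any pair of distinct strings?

The deepest shared node is where two words last agree before diverging.
"lufenkakagal" and "lufenkasosar" agree on "lufenka" (7 characters) before diverging; nothing deeper is shared.
Longest shared-prefix length: 7

7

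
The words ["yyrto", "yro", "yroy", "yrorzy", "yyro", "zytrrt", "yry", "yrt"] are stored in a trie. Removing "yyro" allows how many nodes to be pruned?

1

Walk "yyro" from the leaf back toward the root, removing each node that no remaining word uses.
The suffix "o" (1 node) is used only by "yyro"; the node for "yyr" still has the child "t", so pruning stops there.
Nodes removed: 1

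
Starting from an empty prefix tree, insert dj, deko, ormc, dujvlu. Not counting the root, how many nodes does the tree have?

14

Trace insertions, counting only characters that open a new branch:
  "dj" → 2 new (d, j)
  "deko" → prefix "d" already present; 3 new (e, k, o)
  "ormc" → 4 new (o, r, m, c)
  "dujvlu" → prefix "d" already present; 5 new (u, j, v, l, u)
Total nodes = 2 + 3 + 4 + 5 = 14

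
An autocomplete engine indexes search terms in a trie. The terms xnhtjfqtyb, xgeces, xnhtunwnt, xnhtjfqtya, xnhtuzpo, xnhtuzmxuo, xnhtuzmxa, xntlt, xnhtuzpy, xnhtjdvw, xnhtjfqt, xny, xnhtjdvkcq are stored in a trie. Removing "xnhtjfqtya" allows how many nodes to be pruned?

A node on "xnhtjfqtya"'s path can go only if nothing else ends at it or branches off below it.
The suffix "a" (1 node) is used only by "xnhtjfqtya"; the node for "xnhtjfqty" still has the child "b", so pruning stops there.
Nodes removed: 1

1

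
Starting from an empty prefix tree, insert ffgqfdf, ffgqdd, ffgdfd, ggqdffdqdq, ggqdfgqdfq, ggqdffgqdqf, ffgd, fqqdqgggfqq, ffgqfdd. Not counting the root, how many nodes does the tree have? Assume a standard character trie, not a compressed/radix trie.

Trace insertions, counting only characters that open a new branch:
  "ffgqfdf" → 7 new (f, f, g, q, f, d, f)
  "ffgqdd" → prefix "ffgq" already present; 2 new (d, d)
  "ffgdfd" → prefix "ffg" already present; 3 new (d, f, d)
  "ggqdffdqdq" → 10 new (g, g, q, d, f, f, d, q, d, q)
  "ggqdfgqdfq" → prefix "ggqdf" already present; 5 new (g, q, d, f, q)
  "ggqdffgqdqf" → prefix "ggqdff" already present; 5 new (g, q, d, q, f)
  "ffgd" → prefix "ffgd" already present; 0 new (none)
  "fqqdqgggfqq" → prefix "f" already present; 10 new (q, q, d, q, g, g, g, f, q, q)
  "ffgqfdd" → prefix "ffgqfd" already present; 1 new (d)
Total nodes = 7 + 2 + 3 + 10 + 5 + 5 + 0 + 10 + 1 = 43

43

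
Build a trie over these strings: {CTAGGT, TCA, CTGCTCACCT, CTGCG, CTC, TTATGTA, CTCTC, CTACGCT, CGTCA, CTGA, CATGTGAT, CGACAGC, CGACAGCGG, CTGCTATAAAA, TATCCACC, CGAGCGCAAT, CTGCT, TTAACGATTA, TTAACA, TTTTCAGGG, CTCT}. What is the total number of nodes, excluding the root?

Insert word by word; a character creates a node only if that edge doesn't already exist:
  "CTAGGT" → 6 new (C, T, A, G, G, T)
  "TCA" → 3 new (T, C, A)
  "CTGCTCACCT" → prefix "CT" already present; 8 new (G, C, T, C, A, C, C, T)
  "CTGCG" → prefix "CTGC" already present; 1 new (G)
  "CTC" → prefix "CT" already present; 1 new (C)
  "TTATGTA" → prefix "T" already present; 6 new (T, A, T, G, T, A)
  "CTCTC" → prefix "CTC" already present; 2 new (T, C)
  "CTACGCT" → prefix "CTA" already present; 4 new (C, G, C, T)
  "CGTCA" → prefix "C" already present; 4 new (G, T, C, A)
  "CTGA" → prefix "CTG" already present; 1 new (A)
  "CATGTGAT" → prefix "C" already present; 7 new (A, T, G, T, G, A, T)
  "CGACAGC" → prefix "CG" already present; 5 new (A, C, A, G, C)
  "CGACAGCGG" → prefix "CGACAGC" already present; 2 new (G, G)
  "CTGCTATAAAA" → prefix "CTGCT" already present; 6 new (A, T, A, A, A, A)
  "TATCCACC" → prefix "T" already present; 7 new (A, T, C, C, A, C, C)
  "CGAGCGCAAT" → prefix "CGA" already present; 7 new (G, C, G, C, A, A, T)
  "CTGCT" → prefix "CTGCT" already present; 0 new (none)
  "TTAACGATTA" → prefix "TTA" already present; 7 new (A, C, G, A, T, T, A)
  "TTAACA" → prefix "TTAAC" already present; 1 new (A)
  "TTTTCAGGG" → prefix "TT" already present; 7 new (T, T, C, A, G, G, G)
  "CTCT" → prefix "CTCT" already present; 0 new (none)
Total nodes = 6 + 3 + 8 + 1 + 1 + 6 + 2 + 4 + 4 + 1 + 7 + 5 + 2 + 6 + 7 + 7 + 0 + 7 + 1 + 7 + 0 = 85

85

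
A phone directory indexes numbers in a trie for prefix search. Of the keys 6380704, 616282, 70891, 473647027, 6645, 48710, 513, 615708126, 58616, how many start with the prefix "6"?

4

Traverse to the node for "6", then collect every word in that subtree.
Matches: "615708126", "616282", "6380704", "6645"
Count: 4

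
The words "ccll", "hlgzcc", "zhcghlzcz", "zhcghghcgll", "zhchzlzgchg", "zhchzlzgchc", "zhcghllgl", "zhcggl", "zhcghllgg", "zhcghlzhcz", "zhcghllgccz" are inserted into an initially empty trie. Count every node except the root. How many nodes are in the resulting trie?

Trace insertions, counting only characters that open a new branch:
  "ccll" → 4 new (c, c, l, l)
  "hlgzcc" → 6 new (h, l, g, z, c, c)
  "zhcghlzcz" → 9 new (z, h, c, g, h, l, z, c, z)
  "zhcghghcgll" → prefix "zhcgh" already present; 6 new (g, h, c, g, l, l)
  "zhchzlzgchg" → prefix "zhc" already present; 8 new (h, z, l, z, g, c, h, g)
  "zhchzlzgchc" → prefix "zhchzlzgch" already present; 1 new (c)
  "zhcghllgl" → prefix "zhcghl" already present; 3 new (l, g, l)
  "zhcggl" → prefix "zhcg" already present; 2 new (g, l)
  "zhcghllgg" → prefix "zhcghllg" already present; 1 new (g)
  "zhcghlzhcz" → prefix "zhcghlz" already present; 3 new (h, c, z)
  "zhcghllgccz" → prefix "zhcghllg" already present; 3 new (c, c, z)
Total nodes = 4 + 6 + 9 + 6 + 8 + 1 + 3 + 2 + 1 + 3 + 3 = 46

46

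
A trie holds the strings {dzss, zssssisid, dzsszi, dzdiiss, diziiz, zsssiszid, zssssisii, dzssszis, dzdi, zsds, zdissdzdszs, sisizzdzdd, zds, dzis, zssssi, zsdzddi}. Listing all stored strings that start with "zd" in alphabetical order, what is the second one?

DFS of the "zd" subtree visits, in order: "zdissdzdszs", "zds"
Position 2: zds

zds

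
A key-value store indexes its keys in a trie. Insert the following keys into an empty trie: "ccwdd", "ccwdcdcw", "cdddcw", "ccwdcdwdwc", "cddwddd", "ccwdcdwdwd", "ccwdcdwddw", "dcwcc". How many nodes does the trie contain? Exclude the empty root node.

Insert word by word; a character creates a node only if that edge doesn't already exist:
  "ccwdd" → 5 new (c, c, w, d, d)
  "ccwdcdcw" → prefix "ccwd" already present; 4 new (c, d, c, w)
  "cdddcw" → prefix "c" already present; 5 new (d, d, d, c, w)
  "ccwdcdwdwc" → prefix "ccwdcd" already present; 4 new (w, d, w, c)
  "cddwddd" → prefix "cdd" already present; 4 new (w, d, d, d)
  "ccwdcdwdwd" → prefix "ccwdcdwdw" already present; 1 new (d)
  "ccwdcdwddw" → prefix "ccwdcdwd" already present; 2 new (d, w)
  "dcwcc" → 5 new (d, c, w, c, c)
Total nodes = 5 + 4 + 5 + 4 + 4 + 1 + 2 + 5 = 30

30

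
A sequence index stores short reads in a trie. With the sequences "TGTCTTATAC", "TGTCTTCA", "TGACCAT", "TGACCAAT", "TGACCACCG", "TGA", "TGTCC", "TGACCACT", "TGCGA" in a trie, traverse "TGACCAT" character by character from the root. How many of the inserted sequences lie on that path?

2

Check each prefix of "TGACCAT" against the stored set — each match is an end-marker on the path.
Prefixes of the query that are stored words: "TGA", "TGACCAT"
Count: 2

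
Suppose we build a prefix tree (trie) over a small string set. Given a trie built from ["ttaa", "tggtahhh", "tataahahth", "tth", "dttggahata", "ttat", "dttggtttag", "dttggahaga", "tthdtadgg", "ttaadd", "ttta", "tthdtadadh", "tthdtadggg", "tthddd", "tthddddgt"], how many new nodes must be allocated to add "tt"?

0

"tt" is already a full path in the trie; only an end-marker is added.
No new nodes are needed: 0.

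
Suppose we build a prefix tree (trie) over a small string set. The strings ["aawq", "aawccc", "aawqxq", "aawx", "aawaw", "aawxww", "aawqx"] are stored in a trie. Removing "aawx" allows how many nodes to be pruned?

0

After clearing the end-marker at "aawx", prune upward until reaching a node still needed by another word.
Every node on "aawx" is still needed (e.g. by "aawxww"), so nothing is freed.
Nodes removed: 0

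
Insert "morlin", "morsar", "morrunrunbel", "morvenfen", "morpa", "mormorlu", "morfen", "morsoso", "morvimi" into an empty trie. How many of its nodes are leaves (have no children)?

Leaves are exactly the stored words that no other stored word extends.
Those words: "morfen", "morlin", "mormorlu", "morpa", "morrunrunbel", "morsar", "morsoso", "morvenfen", "morvimi"
Leaf count: 9

9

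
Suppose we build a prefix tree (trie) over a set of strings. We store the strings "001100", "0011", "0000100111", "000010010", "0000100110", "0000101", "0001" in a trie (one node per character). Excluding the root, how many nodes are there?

18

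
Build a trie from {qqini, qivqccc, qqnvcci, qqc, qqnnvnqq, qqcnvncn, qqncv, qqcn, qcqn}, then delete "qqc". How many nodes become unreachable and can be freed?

After clearing the end-marker at "qqc", prune upward until reaching a node still needed by another word.
Every node on "qqc" is still needed (e.g. by "qqcnvncn"), so nothing is freed.
Nodes removed: 0

0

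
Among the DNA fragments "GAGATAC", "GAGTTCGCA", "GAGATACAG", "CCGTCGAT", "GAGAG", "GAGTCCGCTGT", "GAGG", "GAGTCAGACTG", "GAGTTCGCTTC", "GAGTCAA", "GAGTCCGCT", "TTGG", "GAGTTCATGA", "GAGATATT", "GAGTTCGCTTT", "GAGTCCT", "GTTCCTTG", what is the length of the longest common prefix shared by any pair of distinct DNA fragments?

10

Look for the deepest trie node that still has at least two words in its subtree.
e.g. "GAGTTCGCTTC" and "GAGTTCGCTTT" share the prefix "GAGTTCGCTT" of length 10; no pair shares a longer one.
Longest shared-prefix length: 10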